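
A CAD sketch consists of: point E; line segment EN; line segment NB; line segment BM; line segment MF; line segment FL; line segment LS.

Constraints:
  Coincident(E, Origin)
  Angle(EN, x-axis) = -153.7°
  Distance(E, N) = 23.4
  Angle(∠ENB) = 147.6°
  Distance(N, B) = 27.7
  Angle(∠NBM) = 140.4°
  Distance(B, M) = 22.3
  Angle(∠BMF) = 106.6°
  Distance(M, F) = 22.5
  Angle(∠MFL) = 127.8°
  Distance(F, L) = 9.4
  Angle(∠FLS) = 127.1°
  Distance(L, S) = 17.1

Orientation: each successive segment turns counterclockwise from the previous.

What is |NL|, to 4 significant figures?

46.07

E is at the origin; EN runs at -153.7° with length 23.4, so N = (-20.98, -10.37). ∠ENB = 147.6° gives NB at -121.3° from the x-axis; with |NB| = 27.7, B = (-35.37, -34.04). ∠NBM = 140.4° gives BM at -81.70° from the x-axis; with |BM| = 22.3, M = (-32.15, -56.10). ∠BMF = 106.6° gives MF at -8.300° from the x-axis; with |MF| = 22.5, F = (-9.885, -59.35). ∠MFL = 127.8° gives FL at 43.90° from the x-axis; with |FL| = 9.4, L = (-3.112, -52.83). Then |NL| = |L − N| = 46.07.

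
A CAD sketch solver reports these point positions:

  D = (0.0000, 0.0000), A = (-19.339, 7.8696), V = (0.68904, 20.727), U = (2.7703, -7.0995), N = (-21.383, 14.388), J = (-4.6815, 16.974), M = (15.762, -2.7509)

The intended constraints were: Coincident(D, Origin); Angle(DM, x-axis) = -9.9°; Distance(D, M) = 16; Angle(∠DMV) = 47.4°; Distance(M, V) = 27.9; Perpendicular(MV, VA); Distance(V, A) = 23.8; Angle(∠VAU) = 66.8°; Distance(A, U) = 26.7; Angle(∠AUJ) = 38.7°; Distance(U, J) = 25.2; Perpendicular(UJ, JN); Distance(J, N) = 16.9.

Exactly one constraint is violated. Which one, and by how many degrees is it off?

Perpendicular(UJ, JN) — off by 8.40°.

D = (0.00, 0.00) ✓; DM at -9.900° ✓; |DM| = 16.00 ✓; ∠DMV = 47.40° ✓; |MV| = 27.90 ✓; ∠(MV, VA) = 90.00° ✓; |VA| = 23.80 ✓; ∠VAU = 66.80° ✓; |AU| = 26.70 ✓; ∠AUJ = 38.70° ✓; |UJ| = 25.20 ✓; ∠(UJ, JN) = 81.60° ✗; |JN| = 16.90 ✓.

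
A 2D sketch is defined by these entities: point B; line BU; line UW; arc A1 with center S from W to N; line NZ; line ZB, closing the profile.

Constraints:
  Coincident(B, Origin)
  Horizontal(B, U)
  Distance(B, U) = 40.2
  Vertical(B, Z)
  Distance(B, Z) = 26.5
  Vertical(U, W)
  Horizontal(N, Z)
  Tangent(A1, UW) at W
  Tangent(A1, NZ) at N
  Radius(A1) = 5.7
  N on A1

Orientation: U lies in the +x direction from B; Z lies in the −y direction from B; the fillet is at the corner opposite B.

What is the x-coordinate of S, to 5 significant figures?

34.500

B is at the origin; B and U share the same y with |BU| = 40.2 and U on the +x side, so U = (40.200, 0.0000). BZ is vertical with |BZ| = 26.5 and Z on the −y side, so Z = (0.0000, -26.500). The virtual corner opposite B is at (40.200, -26.500). Tangency of A1 to UW means the radius SW is perpendicular to UW and A1 meets NZ tangentially, so SN is at right angles to NZ, with radius 5.7, so the center S sits 5.7 in from both sides at S = (34.500, -20.800). So S.x = 34.500.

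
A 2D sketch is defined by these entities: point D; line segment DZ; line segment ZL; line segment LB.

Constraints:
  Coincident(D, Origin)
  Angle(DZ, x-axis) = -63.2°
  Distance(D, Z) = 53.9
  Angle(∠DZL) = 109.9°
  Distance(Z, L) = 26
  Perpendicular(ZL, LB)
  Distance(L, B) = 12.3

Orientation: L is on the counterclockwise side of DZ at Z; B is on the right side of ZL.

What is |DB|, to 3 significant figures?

77.0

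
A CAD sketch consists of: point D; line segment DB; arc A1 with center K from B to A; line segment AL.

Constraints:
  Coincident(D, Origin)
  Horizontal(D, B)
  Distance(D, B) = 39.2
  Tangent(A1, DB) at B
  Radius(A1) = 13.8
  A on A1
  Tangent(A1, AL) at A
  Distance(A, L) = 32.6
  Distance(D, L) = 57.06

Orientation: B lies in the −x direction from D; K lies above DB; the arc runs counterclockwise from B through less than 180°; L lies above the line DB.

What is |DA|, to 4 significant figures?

30.13

Checks: ∠(KB, BD) = 90.00° ✓; |KB| = 13.80 ✓; |KA| = 13.80 ✓; ∠(KA, AL) = 90.00° ✓; |AL| = 32.60 ✓; |DL| = 57.06 ✓.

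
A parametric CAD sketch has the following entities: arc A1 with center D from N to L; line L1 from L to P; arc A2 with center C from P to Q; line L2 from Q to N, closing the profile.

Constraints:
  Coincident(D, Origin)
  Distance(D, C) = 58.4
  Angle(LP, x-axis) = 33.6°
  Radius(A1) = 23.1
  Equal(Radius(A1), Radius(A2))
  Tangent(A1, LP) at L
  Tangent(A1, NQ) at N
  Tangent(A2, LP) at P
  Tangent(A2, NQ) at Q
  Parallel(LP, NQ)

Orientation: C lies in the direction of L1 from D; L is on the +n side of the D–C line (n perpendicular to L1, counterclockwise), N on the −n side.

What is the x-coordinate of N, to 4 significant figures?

12.78

D is at the origin and C lies 58.4 along u from D, so C = 58.4·u = (48.64, 32.32). Tangency of A1 to both parallel lines with radius 23.1 puts L and N at D ± 23.1·n: L = (-12.78, 19.24), N = (12.78, -19.24). So N.x = 12.78.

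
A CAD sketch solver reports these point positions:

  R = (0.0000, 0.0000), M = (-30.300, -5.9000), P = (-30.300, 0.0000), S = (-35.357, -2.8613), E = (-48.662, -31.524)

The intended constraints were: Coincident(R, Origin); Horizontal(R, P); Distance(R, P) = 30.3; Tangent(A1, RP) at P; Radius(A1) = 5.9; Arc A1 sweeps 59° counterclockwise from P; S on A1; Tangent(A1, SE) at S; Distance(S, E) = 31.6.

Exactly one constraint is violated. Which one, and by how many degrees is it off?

Tangent(A1, SE) at S — off by 6.10°.

R = (0.00, 0.00) ✓; R.y = 0.00, P.y = 0.00 ✓; |RP| = 30.30 ✓; ∠(MP, PR) = 90.00° ✓; |MP| = 5.900 ✓; bearing(M→S) − bearing(M→P) = 59.00° ✓; |MS| = 5.900 ✓; ∠(MS, SE) = 83.90° ✗; |SE| = 31.60 ✓.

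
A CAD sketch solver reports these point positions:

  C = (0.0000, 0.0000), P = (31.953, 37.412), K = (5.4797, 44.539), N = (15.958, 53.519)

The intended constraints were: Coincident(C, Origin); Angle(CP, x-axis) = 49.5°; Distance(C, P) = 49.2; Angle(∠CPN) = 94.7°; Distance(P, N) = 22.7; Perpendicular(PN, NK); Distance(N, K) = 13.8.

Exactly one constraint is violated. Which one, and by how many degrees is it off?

Perpendicular(PN, NK) — off by 4.20°.

C = (0.00, 0.00) ✓; CP at 49.50° ✓; |CP| = 49.20 ✓; ∠CPN = 94.70° ✓; |PN| = 22.70 ✓; ∠(PN, NK) = 85.80° ✗; |NK| = 13.80 ✓.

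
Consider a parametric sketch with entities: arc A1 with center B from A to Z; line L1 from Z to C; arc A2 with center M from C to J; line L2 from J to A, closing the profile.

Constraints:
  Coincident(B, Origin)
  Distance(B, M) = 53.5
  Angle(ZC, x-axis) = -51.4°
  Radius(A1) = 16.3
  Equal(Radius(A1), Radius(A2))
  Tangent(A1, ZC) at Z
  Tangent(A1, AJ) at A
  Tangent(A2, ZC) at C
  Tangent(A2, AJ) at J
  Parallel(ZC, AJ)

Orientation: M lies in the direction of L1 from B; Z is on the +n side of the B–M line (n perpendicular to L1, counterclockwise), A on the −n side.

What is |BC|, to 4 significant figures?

55.93

Tangency of A1 to both parallel lines with radius 16.3 puts Z and A at B ± 16.3·n: Z = (12.74, 10.17), A = (-12.74, -10.17). Equal radii place C and J the same way about M: C = M + 16.3·n = (46.12, -31.64), J = M − 16.3·n = (20.64, -51.98). Then |BC| = |C − B| = 55.93.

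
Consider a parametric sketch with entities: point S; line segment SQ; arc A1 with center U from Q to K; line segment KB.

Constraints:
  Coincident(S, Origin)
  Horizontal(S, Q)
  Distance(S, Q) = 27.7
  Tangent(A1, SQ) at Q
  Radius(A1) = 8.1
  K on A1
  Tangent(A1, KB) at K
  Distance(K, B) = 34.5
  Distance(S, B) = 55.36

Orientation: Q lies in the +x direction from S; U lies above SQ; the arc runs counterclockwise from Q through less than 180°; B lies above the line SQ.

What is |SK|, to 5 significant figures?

36.736

S is at the origin; S and Q share the same y with |SQ| = 27.7 and Q on the +x side, so Q = (27.700, 0.0000). The tangent condition forces UQ to be normal to SQ, so U = Q + (0, 8.1) = (27.700, 8.1000). Since UK ⟂ KB (tangency), |UB| = √(8.1² + 34.5²) = 35.438 regardless of where K sits on A1. So B lies on both circle(S, 55.36) and circle(U, 35.438); the above-SQ intersection is B = (35.188, 42.738). K is the foot of the tangent from B: K = (35.799, 8.2434).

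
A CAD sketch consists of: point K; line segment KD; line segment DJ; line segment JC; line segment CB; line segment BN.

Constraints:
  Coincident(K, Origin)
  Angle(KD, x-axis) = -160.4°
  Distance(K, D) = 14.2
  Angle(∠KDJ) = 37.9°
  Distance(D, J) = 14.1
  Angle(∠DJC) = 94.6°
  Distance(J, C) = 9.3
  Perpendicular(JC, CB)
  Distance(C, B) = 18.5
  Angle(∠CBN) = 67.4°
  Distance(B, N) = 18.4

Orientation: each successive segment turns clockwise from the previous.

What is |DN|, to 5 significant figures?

7.0625

JC ⟂ CB, so CB runs at -117.90°; with |CB| = 18.5, B = (-6.2390, -13.573). ∠CBN = 67.4° gives BN at 129.50° from the x-axis; with |BN| = 18.4, N = (-17.943, 0.62489). Then |DN| = |N − D| = 7.0625.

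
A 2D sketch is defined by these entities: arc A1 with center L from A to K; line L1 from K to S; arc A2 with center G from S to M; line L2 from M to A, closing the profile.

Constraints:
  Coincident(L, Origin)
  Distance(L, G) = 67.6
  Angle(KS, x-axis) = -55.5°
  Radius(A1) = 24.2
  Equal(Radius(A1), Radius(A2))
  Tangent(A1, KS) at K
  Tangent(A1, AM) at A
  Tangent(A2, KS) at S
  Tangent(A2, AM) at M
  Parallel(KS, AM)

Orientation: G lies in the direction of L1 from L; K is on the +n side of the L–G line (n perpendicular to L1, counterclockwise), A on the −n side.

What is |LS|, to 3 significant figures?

71.8

The slot axis is L1's direction at -55.5°, so u = (cos -55.5°, sin -55.5°) = (0.566, -0.824) and n = (−sin -55.5°, cos -55.5°) = (0.824, 0.566). L is at the origin and G lies 67.6 along u from L, so G = 67.6·u = (38.3, -55.7). Tangency of A1 to both parallel lines with radius 24.2 puts K and A at L ± 24.2·n: K = (19.9, 13.7), A = (-19.9, -13.7). Equal radii place S and M the same way about G: S = G + 24.2·n = (58.2, -42.0), M = G − 24.2·n = (18.3, -69.4). Then |LS| = |S − L| = 71.8.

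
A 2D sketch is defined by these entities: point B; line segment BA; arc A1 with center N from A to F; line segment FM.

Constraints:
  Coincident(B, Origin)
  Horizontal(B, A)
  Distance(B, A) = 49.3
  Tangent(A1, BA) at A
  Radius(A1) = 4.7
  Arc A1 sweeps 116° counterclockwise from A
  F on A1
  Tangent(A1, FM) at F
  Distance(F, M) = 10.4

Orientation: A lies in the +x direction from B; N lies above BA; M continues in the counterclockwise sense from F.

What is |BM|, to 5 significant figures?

51.547

B is at the origin; B and A share the same y with |BA| = 49.3 and A on the +x side, so A = (49.300, 0.0000). The tangent condition forces NA to be normal to BA, so N = A + (0, 4.7) = (49.300, 4.7000). On A1, A sits at bearing -90° from N; a 116° counterclockwise sweep puts F at bearing 26°, so F = N + 4.7·(cos 26°, sin 26°) = (53.524, 6.7603). Tangency of A1 to FM means the radius NF is perpendicular to FM, so FM runs along (−sin 26°, cos 26°); with |FM| = 10.4, M = (48.965, 16.108). Then |BM| = |M − B| = 51.547.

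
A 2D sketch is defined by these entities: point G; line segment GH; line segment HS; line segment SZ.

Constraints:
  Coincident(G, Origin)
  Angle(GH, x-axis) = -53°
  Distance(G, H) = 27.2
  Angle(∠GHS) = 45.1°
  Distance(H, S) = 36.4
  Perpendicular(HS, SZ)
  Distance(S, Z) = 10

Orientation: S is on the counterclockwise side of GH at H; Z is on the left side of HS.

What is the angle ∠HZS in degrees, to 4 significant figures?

74.64°

G is at the origin; GH runs at -53.0° with length 27.2, so H = 27.2·(cos -53.0°, sin -53.0°) = (16.37, -21.72). ∠GHS = 45.1°, so HS runs at -53.0° + (180° − 45.1°) = 81.90° from the x-axis; with |HS| = 36.4, S = H + 36.4·(cos 81.90°, sin 81.90°) = (21.50, 14.31). The perpendicularity gives SZ at right angles to HS; with |SZ| = 10.0 on the left of HS, Z = S + 10.0·(-0.9900, 0.1409) = (11.60, 15.72). Then cos ∠HZS = ZH·ZS / (|ZH||ZS|), giving 74.64°.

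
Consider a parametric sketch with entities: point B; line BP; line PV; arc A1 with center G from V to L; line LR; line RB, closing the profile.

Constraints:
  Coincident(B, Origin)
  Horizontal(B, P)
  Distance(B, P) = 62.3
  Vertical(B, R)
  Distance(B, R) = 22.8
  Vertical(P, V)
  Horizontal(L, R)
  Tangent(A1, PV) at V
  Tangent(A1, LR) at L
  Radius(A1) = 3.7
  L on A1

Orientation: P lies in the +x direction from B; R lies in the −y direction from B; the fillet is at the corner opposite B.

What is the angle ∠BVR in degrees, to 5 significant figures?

20.443°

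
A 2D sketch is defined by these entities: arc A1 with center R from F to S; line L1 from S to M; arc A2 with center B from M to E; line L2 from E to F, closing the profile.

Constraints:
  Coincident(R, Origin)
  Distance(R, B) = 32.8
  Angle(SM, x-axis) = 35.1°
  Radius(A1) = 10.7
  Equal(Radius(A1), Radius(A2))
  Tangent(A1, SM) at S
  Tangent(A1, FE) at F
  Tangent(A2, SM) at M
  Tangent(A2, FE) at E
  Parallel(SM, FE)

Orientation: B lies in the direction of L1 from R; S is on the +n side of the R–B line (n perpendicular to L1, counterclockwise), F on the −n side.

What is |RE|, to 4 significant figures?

34.50

The slot axis is L1's direction at 35.1°, so u = (cos 35.1°, sin 35.1°) = (0.8181, 0.5750) and n = (−sin 35.1°, cos 35.1°) = (-0.5750, 0.8181). R is at the origin and B lies 32.8 along u from R, so B = 32.8·u = (26.84, 18.86). Tangency of A1 to both parallel lines with radius 10.7 puts S and F at R ± 10.7·n: S = (-6.153, 8.754), F = (6.153, -8.754). Equal radii place M and E the same way about B: M = B + 10.7·n = (20.68, 27.61), E = B − 10.7·n = (32.99, 10.11). Then |RE| = |E − R| = 34.50.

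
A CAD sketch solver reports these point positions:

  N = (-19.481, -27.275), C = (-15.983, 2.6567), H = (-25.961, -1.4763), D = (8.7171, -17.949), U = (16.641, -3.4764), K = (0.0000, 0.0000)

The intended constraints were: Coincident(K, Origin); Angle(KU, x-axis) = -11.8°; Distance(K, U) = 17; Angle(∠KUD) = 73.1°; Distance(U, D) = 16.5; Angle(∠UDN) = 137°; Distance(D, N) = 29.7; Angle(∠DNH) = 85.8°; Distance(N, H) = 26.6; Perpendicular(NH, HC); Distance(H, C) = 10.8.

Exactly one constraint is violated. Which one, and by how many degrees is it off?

Perpendicular(NH, HC) — off by 8.40°.

K = (0.00, 0.00) ✓; KU at -11.80° ✓; |KU| = 17.00 ✓; ∠KUD = 73.10° ✓; |UD| = 16.50 ✓; ∠UDN = 137.0° ✓; |DN| = 29.70 ✓; ∠DNH = 85.80° ✓; |NH| = 26.60 ✓; ∠(NH, HC) = 81.60° ✗; |HC| = 10.80 ✓.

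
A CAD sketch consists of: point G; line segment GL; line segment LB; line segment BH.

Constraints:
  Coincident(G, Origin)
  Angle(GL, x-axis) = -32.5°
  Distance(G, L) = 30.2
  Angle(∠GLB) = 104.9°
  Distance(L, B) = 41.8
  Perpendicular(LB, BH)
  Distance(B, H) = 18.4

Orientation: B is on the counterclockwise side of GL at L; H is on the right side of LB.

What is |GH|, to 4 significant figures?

68.71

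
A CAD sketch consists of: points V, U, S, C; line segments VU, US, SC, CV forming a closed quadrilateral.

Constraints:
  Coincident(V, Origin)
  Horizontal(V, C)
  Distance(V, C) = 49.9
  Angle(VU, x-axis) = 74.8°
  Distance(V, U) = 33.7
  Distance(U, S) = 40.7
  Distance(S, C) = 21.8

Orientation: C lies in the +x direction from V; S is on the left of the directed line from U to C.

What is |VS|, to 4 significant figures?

52.76

V is at the origin; V and C share the same y with |VC| = 49.9 and C in +x, so C = (49.9, 0). VU runs at 74.8° with |VU| = 33.7, so U = (8.836, 32.52). S is determined by |US| = 40.7 and |SC| = 21.8 together: it lies at the intersection of circle(U, 40.7) and circle(C, 21.8). With |UC| = 52.38, the foot of the radical line on UC is 37.47 from U and the perpendicular offset is √(40.7² − 37.47²) = 15.90. Taking the left-of-UC solution: S = (48.08, 21.72).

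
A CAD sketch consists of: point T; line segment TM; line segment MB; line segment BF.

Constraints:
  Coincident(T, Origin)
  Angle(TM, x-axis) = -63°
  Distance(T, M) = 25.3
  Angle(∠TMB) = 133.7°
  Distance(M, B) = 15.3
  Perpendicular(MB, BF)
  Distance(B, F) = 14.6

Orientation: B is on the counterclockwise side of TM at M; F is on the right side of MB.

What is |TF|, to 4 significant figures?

46.44

T is at the origin; TM runs at -63.0° with length 25.3, so M = 25.3·(cos -63.0°, sin -63.0°) = (11.49, -22.54). ∠TMB = 133.7°, so MB runs at -63.0° + (180° − 133.7°) = -16.70° from the x-axis; with |MB| = 15.3, B = M + 15.3·(cos -16.70°, sin -16.70°) = (26.14, -26.94). The perpendicularity gives BF at right angles to MB; with |BF| = 14.6 on the right of MB, F = B + 14.6·(-0.2874, -0.9578) = (21.95, -40.92). Then |TF| = |F − T| = 46.44.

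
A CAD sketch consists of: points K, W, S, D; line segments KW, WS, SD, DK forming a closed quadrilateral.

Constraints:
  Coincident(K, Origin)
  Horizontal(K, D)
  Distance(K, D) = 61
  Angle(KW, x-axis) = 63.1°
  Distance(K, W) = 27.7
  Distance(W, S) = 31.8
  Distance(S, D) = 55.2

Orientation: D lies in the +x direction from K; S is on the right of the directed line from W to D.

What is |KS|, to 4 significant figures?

8.936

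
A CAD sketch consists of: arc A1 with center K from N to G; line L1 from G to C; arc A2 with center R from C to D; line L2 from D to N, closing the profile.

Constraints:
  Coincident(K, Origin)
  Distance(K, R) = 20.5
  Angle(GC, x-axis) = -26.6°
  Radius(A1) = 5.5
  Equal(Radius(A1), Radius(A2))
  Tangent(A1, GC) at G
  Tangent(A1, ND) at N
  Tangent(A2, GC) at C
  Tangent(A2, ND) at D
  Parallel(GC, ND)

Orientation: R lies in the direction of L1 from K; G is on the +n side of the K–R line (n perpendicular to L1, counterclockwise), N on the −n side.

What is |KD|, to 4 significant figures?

21.22

The slot axis is L1's direction at -26.6°, so u = (cos -26.6°, sin -26.6°) = (0.8942, -0.4478) and n = (−sin -26.6°, cos -26.6°) = (0.4478, 0.8942). K is at the origin and R lies 20.5 along u from K, so R = 20.5·u = (18.33, -9.179). Tangency of A1 to both parallel lines with radius 5.5 puts G and N at K ± 5.5·n: G = (2.463, 4.918), N = (-2.463, -4.918). Equal radii place C and D the same way about R: C = R + 5.5·n = (20.79, -4.261), D = R − 5.5·n = (15.87, -14.10). Then |KD| = |D − K| = 21.22.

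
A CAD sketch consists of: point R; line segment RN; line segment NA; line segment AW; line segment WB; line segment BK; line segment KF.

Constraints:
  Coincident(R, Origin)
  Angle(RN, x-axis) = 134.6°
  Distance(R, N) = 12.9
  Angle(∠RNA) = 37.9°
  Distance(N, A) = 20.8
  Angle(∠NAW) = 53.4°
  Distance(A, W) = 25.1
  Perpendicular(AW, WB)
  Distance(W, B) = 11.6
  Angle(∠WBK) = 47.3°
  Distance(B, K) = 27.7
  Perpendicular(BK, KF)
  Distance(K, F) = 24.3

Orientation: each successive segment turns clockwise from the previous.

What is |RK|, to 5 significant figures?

13.562

The perpendicularity gives WB at right angles to AW, so WB runs at 135.90°; with |WB| = 11.6, B = (-14.233, -3.4822). ∠WBK = 47.3° gives BK at 3.2000° from the x-axis; with |BK| = 27.7, K = (13.423, -1.9359). Then |RK| = |K − R| = 13.562.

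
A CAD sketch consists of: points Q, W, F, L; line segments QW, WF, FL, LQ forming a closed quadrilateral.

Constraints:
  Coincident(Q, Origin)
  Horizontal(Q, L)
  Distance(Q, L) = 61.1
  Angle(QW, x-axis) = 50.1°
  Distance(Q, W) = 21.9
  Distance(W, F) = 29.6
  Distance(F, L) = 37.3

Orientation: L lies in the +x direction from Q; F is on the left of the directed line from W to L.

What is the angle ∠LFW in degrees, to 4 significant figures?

95.95°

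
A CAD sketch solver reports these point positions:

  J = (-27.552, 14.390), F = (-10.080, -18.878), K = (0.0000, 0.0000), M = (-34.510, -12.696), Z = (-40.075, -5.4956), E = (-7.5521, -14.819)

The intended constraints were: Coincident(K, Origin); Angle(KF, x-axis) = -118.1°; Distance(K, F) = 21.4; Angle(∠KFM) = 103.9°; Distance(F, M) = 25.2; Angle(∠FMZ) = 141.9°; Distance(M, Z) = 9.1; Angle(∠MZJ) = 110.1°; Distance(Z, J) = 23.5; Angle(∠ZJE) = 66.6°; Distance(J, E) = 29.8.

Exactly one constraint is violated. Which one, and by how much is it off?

Distance(J, E) = 29.8 — off by 5.60.

K = (0.00, 0.00) ✓; KF at -118.1° ✓; |KF| = 21.40 ✓; ∠KFM = 103.9° ✓; |FM| = 25.20 ✓; ∠FMZ = 141.9° ✓; |MZ| = 9.100 ✓; ∠MZJ = 110.1° ✓; |ZJ| = 23.50 ✓; ∠ZJE = 66.60° ✓; |JE| = 35.40 ✗.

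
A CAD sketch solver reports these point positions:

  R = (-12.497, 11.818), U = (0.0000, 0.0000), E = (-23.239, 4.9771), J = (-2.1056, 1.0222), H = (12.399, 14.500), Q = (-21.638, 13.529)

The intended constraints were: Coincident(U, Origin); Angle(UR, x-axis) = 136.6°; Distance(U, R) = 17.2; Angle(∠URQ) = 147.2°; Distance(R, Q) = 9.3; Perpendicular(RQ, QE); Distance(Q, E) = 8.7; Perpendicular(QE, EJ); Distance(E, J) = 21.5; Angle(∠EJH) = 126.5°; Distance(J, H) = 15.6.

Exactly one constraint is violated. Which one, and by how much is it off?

Distance(J, H) = 15.6 — off by 4.20.

U = (0.00, 0.00) ✓; UR at 136.6° ✓; |UR| = 17.20 ✓; ∠URQ = 147.2° ✓; |RQ| = 9.300 ✓; ∠(RQ, QE) = 90.00° ✓; |QE| = 8.700 ✓; ∠(QE, EJ) = 90.00° ✓; |EJ| = 21.50 ✓; ∠EJH = 126.5° ✓; |JH| = 19.80 ✗.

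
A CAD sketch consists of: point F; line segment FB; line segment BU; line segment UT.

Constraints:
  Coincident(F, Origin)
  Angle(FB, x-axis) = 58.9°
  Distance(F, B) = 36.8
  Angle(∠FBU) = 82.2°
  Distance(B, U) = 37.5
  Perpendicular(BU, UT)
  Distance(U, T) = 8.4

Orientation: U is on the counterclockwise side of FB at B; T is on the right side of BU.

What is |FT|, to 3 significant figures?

55.4

F is at the origin; FB runs at 58.9° with length 36.8, so B = 36.8·(cos 58.9°, sin 58.9°) = (19.0, 31.5). ∠FBU = 82.2°, so BU runs at 58.9° + (180° − 82.2°) = 157° from the x-axis; with |BU| = 37.5, U = B + 37.5·(cos 157°, sin 157°) = (-15.4, 46.3). The perpendicularity gives UT at right angles to BU; with |UT| = 8.4 on the right of BU, T = U + 8.4·(0.396, 0.918) = (-12.1, 54.1). Then |FT| = |T − F| = 55.4.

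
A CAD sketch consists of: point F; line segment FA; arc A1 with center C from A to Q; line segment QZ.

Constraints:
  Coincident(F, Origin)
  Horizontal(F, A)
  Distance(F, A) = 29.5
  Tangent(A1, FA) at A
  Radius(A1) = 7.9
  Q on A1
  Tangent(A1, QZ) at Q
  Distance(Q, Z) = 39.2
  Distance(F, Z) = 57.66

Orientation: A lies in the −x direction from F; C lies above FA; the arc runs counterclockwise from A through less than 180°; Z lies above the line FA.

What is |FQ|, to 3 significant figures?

24.1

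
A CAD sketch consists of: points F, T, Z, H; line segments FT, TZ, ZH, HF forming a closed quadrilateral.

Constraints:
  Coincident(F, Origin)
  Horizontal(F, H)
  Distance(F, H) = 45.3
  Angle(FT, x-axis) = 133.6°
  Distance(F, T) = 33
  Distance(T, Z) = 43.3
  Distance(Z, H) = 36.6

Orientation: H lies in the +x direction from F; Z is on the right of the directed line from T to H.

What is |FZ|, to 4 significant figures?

10.60

F is at the origin; FH is horizontal with |FH| = 45.3 and H in +x, so H = (45.3, 0). FT runs at 133.6° with |FT| = 33.0, so T = (-22.76, 23.90). Z is determined by |TZ| = 43.3 and |ZH| = 36.6 together: it lies at the intersection of circle(T, 43.3) and circle(H, 36.6). With |TH| = 72.13, the foot of the radical line on TH is 39.78 from T and the perpendicular offset is √(43.3² − 39.78²) = 17.11. Taking the right-of-TH solution: Z = (9.104, -5.424).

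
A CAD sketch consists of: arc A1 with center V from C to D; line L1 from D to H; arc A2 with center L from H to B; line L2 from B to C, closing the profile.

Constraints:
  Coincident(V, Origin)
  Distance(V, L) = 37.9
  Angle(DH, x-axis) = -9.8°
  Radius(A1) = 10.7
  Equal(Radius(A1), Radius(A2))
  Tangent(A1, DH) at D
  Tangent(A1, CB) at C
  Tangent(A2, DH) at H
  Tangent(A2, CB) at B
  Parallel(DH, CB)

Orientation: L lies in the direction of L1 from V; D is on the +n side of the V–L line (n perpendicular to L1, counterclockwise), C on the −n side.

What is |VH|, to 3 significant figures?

39.4

The slot axis is L1's direction at -9.8°, so u = (cos -9.8°, sin -9.8°) = (0.985, -0.170) and n = (−sin -9.8°, cos -9.8°) = (0.170, 0.985). V is at the origin and L lies 37.9 along u from V, so L = 37.9·u = (37.3, -6.45). Tangency of A1 to both parallel lines with radius 10.7 puts D and C at V ± 10.7·n: D = (1.82, 10.5), C = (-1.82, -10.5). Equal radii place H and B the same way about L: H = L + 10.7·n = (39.2, 4.09), B = L − 10.7·n = (35.5, -17.0). Then |VH| = |H − V| = 39.4.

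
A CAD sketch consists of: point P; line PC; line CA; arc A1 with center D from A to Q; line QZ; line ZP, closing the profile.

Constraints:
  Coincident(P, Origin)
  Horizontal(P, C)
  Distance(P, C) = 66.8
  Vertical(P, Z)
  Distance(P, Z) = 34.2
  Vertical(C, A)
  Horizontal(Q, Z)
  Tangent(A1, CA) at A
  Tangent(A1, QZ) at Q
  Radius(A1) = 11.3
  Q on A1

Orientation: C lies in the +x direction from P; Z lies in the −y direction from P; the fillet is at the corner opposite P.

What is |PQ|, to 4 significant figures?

65.19

P is at the origin; PC is horizontal with |PC| = 66.8 and C on the +x side, so C = (66.80, 0.000). P and Z share the same x with |PZ| = 34.2 and Z on the −y side, so Z = (0.000, -34.20). The virtual corner opposite P is at (66.80, -34.20). Tangency of A1 to CA means the radius DA is perpendicular to CA and A1 meets QZ tangentially, so DQ is at right angles to QZ, with radius 11.3, so the center D sits 11.3 in from both sides at D = (55.50, -22.90). That places the tangent points at A = (66.80, -22.90) on CA and Q = (55.50, -34.20) on QZ. Then |PQ| = |Q − P| = 65.19.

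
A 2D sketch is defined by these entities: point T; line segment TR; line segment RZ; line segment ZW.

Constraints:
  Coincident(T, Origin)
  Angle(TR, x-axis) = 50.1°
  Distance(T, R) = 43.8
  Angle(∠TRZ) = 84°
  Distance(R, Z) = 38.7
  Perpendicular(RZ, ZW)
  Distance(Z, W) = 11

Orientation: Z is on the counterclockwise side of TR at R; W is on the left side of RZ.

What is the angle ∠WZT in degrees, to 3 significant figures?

38.1°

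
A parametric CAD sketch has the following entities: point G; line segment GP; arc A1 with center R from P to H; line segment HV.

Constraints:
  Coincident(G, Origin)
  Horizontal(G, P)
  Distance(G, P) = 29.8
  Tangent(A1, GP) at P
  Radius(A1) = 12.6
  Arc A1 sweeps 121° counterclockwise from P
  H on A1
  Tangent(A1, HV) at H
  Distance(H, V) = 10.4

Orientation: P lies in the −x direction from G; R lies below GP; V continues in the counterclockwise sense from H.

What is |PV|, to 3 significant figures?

28.5

G is at the origin; G and P share the same y with |GP| = 29.8 and P on the −x side, so P = (-29.8, 0.00). Tangency of A1 to GP means the radius RP is perpendicular to GP, so R = P + (0, -12.6) = (-29.8, -12.6). On A1, P sits at bearing 90° from R; a 121° counterclockwise sweep puts H at bearing 211°, so H = R + 12.6·(cos 211°, sin 211°) = (-40.6, -19.1). Since A1 is tangent to HV there, RH ⟂ HV, so HV runs along (−sin 211°, cos 211°); with |HV| = 10.4, V = (-35.2, -28.0). Then |PV| = |V − P| = 28.5.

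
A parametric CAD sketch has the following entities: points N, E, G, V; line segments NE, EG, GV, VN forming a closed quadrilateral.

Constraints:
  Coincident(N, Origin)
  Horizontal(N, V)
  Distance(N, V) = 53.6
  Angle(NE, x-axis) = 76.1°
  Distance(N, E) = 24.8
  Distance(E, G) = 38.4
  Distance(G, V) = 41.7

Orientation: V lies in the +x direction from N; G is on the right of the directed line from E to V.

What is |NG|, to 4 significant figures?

19.50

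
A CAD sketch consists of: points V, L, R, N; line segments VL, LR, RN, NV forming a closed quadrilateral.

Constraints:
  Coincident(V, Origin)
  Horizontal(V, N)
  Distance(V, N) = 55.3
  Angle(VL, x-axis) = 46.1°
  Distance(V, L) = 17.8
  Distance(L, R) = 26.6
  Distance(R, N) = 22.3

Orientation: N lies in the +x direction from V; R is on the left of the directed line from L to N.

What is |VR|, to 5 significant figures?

41.664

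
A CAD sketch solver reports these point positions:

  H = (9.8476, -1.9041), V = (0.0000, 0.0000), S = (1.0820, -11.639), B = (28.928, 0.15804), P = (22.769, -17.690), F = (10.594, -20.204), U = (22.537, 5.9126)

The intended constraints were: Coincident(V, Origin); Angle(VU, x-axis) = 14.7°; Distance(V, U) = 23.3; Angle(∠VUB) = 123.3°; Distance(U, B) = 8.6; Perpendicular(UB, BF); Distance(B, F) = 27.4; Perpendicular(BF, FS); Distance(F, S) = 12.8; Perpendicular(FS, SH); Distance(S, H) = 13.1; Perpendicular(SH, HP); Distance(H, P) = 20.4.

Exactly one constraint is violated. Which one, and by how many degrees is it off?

Perpendicular(SH, HP) — off by 8.70°.

V = (0.00, 0.00) ✓; VU at 14.70° ✓; |VU| = 23.30 ✓; ∠VUB = 123.3° ✓; |UB| = 8.600 ✓; ∠(UB, BF) = 90.00° ✓; |BF| = 27.40 ✓; ∠(BF, FS) = 90.00° ✓; |FS| = 12.80 ✓; ∠(FS, SH) = 90.00° ✓; |SH| = 13.10 ✓; ∠(SH, HP) = 98.70° ✗; |HP| = 20.40 ✓.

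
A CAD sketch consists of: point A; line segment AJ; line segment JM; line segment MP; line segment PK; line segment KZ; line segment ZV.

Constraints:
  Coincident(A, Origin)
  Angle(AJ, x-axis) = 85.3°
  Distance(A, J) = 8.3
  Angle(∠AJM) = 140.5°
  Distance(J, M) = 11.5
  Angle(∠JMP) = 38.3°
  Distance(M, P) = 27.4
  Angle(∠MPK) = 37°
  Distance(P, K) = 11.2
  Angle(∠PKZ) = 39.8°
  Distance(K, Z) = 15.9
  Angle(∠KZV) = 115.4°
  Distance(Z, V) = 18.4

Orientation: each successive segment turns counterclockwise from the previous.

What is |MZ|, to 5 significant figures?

23.752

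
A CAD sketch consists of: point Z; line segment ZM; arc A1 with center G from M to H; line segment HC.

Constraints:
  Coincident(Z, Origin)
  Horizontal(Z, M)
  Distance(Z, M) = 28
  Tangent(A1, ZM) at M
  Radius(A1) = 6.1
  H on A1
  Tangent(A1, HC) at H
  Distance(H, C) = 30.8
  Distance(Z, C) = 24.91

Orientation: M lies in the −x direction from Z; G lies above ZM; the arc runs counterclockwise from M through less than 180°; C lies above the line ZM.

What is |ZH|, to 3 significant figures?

23.6

Checks: Z = (0.00, 0.00) ✓; Z.y = 0.00, M.y = 0.00 ✓; |GH| = 6.100 ✓; ∠(GH, HC) = 90.00° ✓; |HC| = 30.80 ✓; |ZC| = 24.91 ✓.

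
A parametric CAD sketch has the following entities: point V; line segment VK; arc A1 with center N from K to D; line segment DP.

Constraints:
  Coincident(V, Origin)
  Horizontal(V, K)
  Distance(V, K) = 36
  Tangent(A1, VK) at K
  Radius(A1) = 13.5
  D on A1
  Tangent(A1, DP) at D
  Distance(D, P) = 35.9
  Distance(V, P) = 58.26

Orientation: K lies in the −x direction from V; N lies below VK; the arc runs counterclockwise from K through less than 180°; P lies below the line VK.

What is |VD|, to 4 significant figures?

51.73

Checks: |VK| = 36.00 ✓; |ND| = 13.50 ✓; ∠(ND, DP) = 90.00° ✓; |DP| = 35.90 ✓; |VP| = 58.26 ✓.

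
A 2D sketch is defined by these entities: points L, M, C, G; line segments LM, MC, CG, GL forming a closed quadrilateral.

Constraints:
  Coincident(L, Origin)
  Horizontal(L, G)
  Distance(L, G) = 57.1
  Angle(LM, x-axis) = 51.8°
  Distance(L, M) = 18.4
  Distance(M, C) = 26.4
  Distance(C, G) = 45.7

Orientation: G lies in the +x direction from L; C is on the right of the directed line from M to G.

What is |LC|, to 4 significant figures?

17.60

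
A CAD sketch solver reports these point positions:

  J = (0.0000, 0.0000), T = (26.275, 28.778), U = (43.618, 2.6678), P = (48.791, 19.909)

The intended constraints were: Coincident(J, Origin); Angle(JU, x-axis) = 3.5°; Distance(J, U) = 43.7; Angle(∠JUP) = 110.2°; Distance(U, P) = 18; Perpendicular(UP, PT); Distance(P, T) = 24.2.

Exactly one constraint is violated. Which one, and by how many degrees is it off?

Perpendicular(UP, PT) — off by 4.80°.

J = (0.00, 0.00) ✓; JU at 3.500° ✓; |JU| = 43.70 ✓; ∠JUP = 110.2° ✓; |UP| = 18.00 ✓; ∠(UP, PT) = 85.20° ✗; |PT| = 24.20 ✓.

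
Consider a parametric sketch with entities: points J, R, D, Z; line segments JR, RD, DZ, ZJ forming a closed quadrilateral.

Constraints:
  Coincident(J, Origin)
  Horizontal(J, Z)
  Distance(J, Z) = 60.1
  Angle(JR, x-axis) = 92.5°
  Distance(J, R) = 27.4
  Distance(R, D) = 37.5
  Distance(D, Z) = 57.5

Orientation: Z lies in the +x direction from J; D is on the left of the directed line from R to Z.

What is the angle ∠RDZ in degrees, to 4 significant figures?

87.26°

Checks: |JZ| = 60.10 ✓; |JR| = 27.40 ✓; |RD| = 37.50 ✓; |DZ| = 57.50 ✓.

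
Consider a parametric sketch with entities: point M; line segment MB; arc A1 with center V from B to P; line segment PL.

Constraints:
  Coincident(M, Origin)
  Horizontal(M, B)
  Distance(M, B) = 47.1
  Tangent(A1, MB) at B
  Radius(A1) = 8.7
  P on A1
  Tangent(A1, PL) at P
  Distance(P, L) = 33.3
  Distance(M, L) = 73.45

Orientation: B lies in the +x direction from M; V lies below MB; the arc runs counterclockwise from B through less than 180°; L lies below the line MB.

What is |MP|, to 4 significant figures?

42.85

M is at the origin; MB is horizontal with |MB| = 47.1 and B on the +x side, so B = (47.10, 0.000). The tangent condition forces VB to be normal to MB, so V = B + (0, -8.7) = (47.10, -8.700). Since VP ⟂ PL (tangency), |VL| = √(8.7² + 33.3²) = 34.42 regardless of where P sits on A1. So L lies on both circle(M, 73.45) and circle(V, 34.42); the below-MB intersection is L = (61.68, -39.88). P is the foot of the tangent from L: P = (40.41, -14.26).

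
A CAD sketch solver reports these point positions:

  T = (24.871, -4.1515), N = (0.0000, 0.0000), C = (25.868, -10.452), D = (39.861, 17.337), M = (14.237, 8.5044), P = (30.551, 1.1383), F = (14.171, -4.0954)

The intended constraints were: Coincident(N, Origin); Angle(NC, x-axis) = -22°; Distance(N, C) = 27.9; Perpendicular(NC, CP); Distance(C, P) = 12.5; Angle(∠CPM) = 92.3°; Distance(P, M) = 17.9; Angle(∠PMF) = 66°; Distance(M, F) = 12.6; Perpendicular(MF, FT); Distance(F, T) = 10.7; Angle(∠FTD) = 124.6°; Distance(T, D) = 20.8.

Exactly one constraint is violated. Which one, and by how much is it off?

Distance(T, D) = 20.8 — off by 5.40.

N = (0.00, 0.00) ✓; NC at -22.00° ✓; |NC| = 27.90 ✓; ∠(NC, CP) = 90.00° ✓; |CP| = 12.50 ✓; ∠CPM = 92.30° ✓; |PM| = 17.90 ✓; ∠PMF = 66.00° ✓; |MF| = 12.60 ✓; ∠(MF, FT) = 90.00° ✓; |FT| = 10.70 ✓; ∠FTD = 124.6° ✓; |TD| = 26.20 ✗.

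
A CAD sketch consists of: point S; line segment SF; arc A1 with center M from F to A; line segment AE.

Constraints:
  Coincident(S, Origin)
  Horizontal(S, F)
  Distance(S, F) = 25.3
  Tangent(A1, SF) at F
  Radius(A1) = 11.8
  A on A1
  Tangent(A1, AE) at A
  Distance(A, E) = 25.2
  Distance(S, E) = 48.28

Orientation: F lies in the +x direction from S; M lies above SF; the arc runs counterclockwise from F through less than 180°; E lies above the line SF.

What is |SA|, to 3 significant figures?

39.7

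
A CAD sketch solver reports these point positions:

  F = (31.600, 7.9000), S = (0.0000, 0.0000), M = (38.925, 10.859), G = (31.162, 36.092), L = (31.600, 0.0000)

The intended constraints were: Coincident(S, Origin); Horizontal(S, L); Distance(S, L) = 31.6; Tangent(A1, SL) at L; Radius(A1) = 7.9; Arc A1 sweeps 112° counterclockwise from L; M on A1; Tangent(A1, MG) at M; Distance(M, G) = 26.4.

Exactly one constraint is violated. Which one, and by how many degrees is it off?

Tangent(A1, MG) at M — off by 4.90°.

S = (0.00, 0.00) ✓; S.y = 0.00, L.y = 0.00 ✓; |SL| = 31.60 ✓; ∠(FL, LS) = 90.00° ✓; |FL| = 7.900 ✓; bearing(F→M) − bearing(F→L) = 112.0° ✓; |FM| = 7.900 ✓; ∠(FM, MG) = 94.90° ✗; |MG| = 26.40 ✓.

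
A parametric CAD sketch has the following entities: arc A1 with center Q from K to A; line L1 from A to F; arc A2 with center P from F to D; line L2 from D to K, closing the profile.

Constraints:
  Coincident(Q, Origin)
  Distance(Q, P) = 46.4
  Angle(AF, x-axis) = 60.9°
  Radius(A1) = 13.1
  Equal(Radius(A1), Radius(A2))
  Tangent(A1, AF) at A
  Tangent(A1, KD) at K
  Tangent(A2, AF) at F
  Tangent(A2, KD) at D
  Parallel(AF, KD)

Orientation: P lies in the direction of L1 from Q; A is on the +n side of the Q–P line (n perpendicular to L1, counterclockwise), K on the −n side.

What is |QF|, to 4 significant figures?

48.21

Tangency of A1 to both parallel lines with radius 13.1 puts A and K at Q ± 13.1·n: A = (-11.45, 6.371), K = (11.45, -6.371). Equal radii place F and D the same way about P: F = P + 13.1·n = (11.12, 46.91), D = P − 13.1·n = (34.01, 34.17). Then |QF| = |F − Q| = 48.21.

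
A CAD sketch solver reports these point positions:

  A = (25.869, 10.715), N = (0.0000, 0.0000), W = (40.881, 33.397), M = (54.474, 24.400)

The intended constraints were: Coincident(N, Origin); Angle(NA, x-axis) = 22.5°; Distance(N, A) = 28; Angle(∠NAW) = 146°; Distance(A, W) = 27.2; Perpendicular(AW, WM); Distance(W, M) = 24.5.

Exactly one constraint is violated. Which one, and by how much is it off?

Distance(W, M) = 24.5 — off by 8.20.

N = (0.00, 0.00) ✓; NA at 22.50° ✓; |NA| = 28.00 ✓; ∠NAW = 146.0° ✓; |AW| = 27.20 ✓; ∠(AW, WM) = 90.00° ✓; |WM| = 16.30 ✗.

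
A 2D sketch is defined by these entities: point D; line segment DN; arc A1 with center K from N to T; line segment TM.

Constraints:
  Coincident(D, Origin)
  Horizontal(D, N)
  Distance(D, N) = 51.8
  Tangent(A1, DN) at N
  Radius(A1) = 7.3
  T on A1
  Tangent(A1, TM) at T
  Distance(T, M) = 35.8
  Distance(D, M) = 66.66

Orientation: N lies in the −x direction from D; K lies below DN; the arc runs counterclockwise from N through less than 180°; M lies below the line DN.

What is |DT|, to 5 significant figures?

59.577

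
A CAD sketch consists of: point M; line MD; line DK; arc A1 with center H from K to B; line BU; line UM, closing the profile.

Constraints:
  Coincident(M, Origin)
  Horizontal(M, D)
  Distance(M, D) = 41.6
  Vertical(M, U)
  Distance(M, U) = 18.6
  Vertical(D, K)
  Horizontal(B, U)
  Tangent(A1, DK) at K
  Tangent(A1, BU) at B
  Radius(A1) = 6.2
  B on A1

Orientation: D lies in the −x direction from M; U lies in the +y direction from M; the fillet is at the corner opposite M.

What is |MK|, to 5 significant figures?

43.409

M is at the origin; MD is horizontal with |MD| = 41.6 and D on the −x side, so D = (-41.600, 0.0000). M and U share the same x with |MU| = 18.6 and U on the +y side, so U = (0.0000, 18.600). The virtual corner opposite M is at (-41.600, 18.600). A1 meets DK tangentially, so HK is at right angles to DK and A1 meets BU tangentially, so HB is at right angles to BU, with radius 6.2, so the center H sits 6.2 in from both sides at H = (-35.400, 12.400). That places the tangent points at K = (-41.600, 12.400) on DK and B = (-35.400, 18.600) on BU. Then |MK| = |K − M| = 43.409.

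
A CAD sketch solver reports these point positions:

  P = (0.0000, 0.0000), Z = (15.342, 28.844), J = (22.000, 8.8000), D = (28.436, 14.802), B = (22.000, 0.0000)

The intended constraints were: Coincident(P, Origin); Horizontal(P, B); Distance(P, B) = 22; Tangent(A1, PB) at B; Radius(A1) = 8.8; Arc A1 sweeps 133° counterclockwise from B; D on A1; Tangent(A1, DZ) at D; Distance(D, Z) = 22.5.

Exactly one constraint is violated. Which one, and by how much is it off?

Distance(D, Z) = 22.5 — off by 3.30.

P = (0.00, 0.00) ✓; P.y = 0.00, B.y = 0.00 ✓; |PB| = 22.00 ✓; ∠(JB, BP) = 90.00° ✓; |JB| = 8.800 ✓; bearing(J→D) − bearing(J→B) = 133.0° ✓; |JD| = 8.800 ✓; ∠(JD, DZ) = 90.00° ✓; |DZ| = 19.20 ✗.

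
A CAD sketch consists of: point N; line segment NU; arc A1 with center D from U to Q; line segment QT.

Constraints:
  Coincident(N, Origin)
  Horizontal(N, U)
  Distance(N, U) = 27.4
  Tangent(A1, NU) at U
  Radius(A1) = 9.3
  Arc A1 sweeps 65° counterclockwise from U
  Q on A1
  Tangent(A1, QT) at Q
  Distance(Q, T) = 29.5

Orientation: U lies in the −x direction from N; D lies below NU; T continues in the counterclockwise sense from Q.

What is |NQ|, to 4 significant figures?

36.23

A1 meets NU tangentially, so DU is at right angles to NU, so D = U + (0, -9.3) = (-27.40, -9.300). On A1, U sits at bearing 90° from D; a 65° counterclockwise sweep puts Q at bearing 155°, so Q = D + 9.3·(cos 155°, sin 155°) = (-35.83, -5.370). Then |NQ| = |Q − N| = 36.23.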